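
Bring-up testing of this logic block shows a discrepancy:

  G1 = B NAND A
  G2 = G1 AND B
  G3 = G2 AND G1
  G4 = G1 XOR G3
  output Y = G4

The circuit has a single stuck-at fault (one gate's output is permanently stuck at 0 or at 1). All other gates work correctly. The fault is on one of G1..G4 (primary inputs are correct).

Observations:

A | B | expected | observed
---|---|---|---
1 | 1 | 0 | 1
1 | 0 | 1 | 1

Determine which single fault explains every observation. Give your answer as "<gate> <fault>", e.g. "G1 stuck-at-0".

G4 stuck-at-1

Fault-free values for test 1 (A=1, B=1): G1=0, G2=0, G3=0, G4=0, giving Y=0. Observed 1.
Test 1: faults giving observed 1 are {G3 stuck-at-1, G4 stuck-at-1}.
Test 2 (A=1, B=0): fault-free G1=1, G2=0, G3=0, G4=1 → 1; observed 1. Eliminates G3 stuck-at-1.
Only G4 stuck-at-1 is consistent with every test.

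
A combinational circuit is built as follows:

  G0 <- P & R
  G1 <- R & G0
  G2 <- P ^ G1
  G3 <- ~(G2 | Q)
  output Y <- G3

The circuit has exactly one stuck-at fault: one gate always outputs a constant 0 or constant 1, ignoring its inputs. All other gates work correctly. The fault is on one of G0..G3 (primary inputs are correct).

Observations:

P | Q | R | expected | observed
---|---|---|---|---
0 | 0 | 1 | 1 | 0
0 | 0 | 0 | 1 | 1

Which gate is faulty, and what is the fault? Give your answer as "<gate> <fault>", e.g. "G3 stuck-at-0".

G0 stuck-at-1

Fault-free values for test 1 (P=0, Q=0, R=1): G0=0, G1=0, G2=0, G3=1, giving Y=1. Observed 0.
Test 1: faults giving observed 0 are {G0 stuck-at-1, G1 stuck-at-1, G2 stuck-at-1, G3 stuck-at-0}.
Test 2 (P=0, Q=0, R=0): fault-free G0=0, G1=0, G2=0, G3=1 → 1; observed 1. Eliminates G1 stuck-at-1, G2 stuck-at-1, G3 stuck-at-0.
Only G0 stuck-at-1 is consistent with every test.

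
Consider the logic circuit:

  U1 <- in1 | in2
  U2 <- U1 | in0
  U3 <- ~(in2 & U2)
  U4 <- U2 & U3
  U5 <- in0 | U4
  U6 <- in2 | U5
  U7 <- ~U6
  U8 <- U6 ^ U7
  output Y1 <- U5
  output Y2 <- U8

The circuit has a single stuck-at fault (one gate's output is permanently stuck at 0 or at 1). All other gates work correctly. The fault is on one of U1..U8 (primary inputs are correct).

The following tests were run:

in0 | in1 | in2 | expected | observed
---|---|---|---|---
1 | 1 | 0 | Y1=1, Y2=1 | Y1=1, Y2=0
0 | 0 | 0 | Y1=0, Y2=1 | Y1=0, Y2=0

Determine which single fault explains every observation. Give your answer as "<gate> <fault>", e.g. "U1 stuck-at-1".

U8 stuck-at-0

Fault-free values for test 1 (in0=1, in1=1, in2=0): U1=1, U2=1, U3=1, U4=1, U5=1, U6=1, U7=0, U8=1, giving Y1=1, Y2=1. Observed Y1=1, Y2=0.
Test 1: faults giving observed Y1=1, Y2=0 are {U7 stuck-at-1, U8 stuck-at-0}.
Test 2 (in0=0, in1=0, in2=0): fault-free U1=0, U2=0, U3=1, U4=0, U5=0, U6=0, U7=1, U8=1 → Y1=0, Y2=1; observed Y1=0, Y2=0. Eliminates U7 stuck-at-1.
Only U8 stuck-at-0 is consistent with every test.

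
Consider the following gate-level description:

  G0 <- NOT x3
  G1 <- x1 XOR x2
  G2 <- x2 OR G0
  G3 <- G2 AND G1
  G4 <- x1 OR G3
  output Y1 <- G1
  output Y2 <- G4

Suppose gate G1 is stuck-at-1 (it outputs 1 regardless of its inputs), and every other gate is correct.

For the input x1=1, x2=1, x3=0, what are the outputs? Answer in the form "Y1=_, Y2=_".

Propagate with G1 forced: G0=1, G1=1 [stuck-at-1], G2=1, G3=1, G4=1.
So the outputs are Y1=1, Y2=1. (Without the fault they would be Y1=0, Y2=1.)

Y1=1, Y2=1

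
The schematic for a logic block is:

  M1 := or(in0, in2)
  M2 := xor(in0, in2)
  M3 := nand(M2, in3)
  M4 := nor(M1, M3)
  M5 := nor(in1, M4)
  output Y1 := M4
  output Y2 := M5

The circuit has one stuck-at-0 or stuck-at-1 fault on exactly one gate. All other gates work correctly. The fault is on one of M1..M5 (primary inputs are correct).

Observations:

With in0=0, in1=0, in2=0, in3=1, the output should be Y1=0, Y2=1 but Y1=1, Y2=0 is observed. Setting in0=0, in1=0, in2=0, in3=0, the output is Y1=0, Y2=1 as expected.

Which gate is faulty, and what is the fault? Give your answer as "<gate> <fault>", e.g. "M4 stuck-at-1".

M2 stuck-at-1

Fault-free values for test 1 (in0=0, in1=0, in2=0, in3=1): M1=0, M2=0, M3=1, M4=0, M5=1, giving Y1=0, Y2=1. Observed Y1=1, Y2=0.
Test 1: faults giving observed Y1=1, Y2=0 are {M2 stuck-at-1, M3 stuck-at-0, M4 stuck-at-1}.
Test 2 (in0=0, in1=0, in2=0, in3=0): fault-free M1=0, M2=0, M3=1, M4=0, M5=1 → Y1=0, Y2=1; observed Y1=0, Y2=1. Eliminates M3 stuck-at-0, M4 stuck-at-1.
Only M2 stuck-at-1 is consistent with every test.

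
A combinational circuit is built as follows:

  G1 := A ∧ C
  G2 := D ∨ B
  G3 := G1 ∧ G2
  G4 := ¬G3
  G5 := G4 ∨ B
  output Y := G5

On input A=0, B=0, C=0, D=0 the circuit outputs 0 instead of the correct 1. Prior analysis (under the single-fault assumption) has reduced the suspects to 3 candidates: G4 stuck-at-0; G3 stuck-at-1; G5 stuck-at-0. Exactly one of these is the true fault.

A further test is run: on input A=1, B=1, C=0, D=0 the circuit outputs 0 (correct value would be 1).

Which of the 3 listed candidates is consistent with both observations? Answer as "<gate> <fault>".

Evaluate each candidate on input A=1, B=1, C=0, D=0:
  G4 stuck-at-0: G1=0, G2=1, G3=0, G4=0 [stuck-at-0], G5=1 → 1 — eliminated
  G3 stuck-at-1: G1=0, G2=1, G3=1 [stuck-at-1], G4=0, G5=1 → 1 — eliminated
  G5 stuck-at-0: G1=0, G2=1, G3=0, G4=1, G5=0 [stuck-at-0] → 0 — matches
Only G5 stuck-at-0 reproduces the observed 0.

G5 stuck-at-0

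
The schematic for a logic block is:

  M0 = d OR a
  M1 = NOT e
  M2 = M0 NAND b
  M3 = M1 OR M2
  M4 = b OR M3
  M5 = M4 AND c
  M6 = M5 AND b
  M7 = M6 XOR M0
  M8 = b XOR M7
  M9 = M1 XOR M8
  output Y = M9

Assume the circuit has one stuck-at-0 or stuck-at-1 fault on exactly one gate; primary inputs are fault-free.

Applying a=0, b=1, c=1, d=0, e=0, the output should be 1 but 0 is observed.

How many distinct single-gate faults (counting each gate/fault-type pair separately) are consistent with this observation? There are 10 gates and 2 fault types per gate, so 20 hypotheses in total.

8

Fault-free: M0=0, M1=1, M2=1, M3=1, M4=1, M5=1, M6=1, M7=1, M8=0, M9=1 → 1. Observed 0.
  M0: stuck-at-1 ✓; others ✗
  M1: stuck-at-0 ✓; others ✗
  M2: none of the 2 fault types match ✗
  M3: none of the 2 fault types match ✗
  M4: stuck-at-0 ✓; others ✗
  M5: stuck-at-0 ✓; others ✗
  M6: stuck-at-0 ✓; others ✗
  M7: stuck-at-0 ✓; others ✗
  M8: stuck-at-1 ✓; others ✗
  M9: stuck-at-0 ✓; others ✗
Consistent faults: {M0 stuck-at-1, M1 stuck-at-0, M4 stuck-at-0, M5 stuck-at-0, M6 stuck-at-0, M7 stuck-at-0, M8 stuck-at-1, M9 stuck-at-0} — 8 in all.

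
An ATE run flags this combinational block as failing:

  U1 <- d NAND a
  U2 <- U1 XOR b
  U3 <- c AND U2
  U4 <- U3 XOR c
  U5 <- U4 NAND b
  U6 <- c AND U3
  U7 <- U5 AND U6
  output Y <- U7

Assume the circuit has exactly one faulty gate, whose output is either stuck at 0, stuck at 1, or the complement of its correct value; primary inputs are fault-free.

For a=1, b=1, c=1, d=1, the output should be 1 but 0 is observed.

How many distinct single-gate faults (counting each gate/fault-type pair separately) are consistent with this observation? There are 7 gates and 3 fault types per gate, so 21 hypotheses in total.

14

Fault-free: U1=0, U2=1, U3=1, U4=0, U5=1, U6=1, U7=1 → 1. Observed 0.
  U1: stuck-at-1, inverted output ✓; others ✗
  U2: stuck-at-0, inverted output ✓; others ✗
  U3: stuck-at-0, inverted output ✓; others ✗
  U4: stuck-at-1, inverted output ✓; others ✗
  U5: stuck-at-0, inverted output ✓; others ✗
  U6: stuck-at-0, inverted output ✓; others ✗
  U7: stuck-at-0, inverted output ✓; others ✗
Consistent faults: {U1 stuck-at-1, U1 inverted output, U2 stuck-at-0, U2 inverted output, U3 stuck-at-0, U3 inverted output, U4 stuck-at-1, U4 inverted output, U5 stuck-at-0, U5 inverted output, U6 stuck-at-0, U6 inverted output, U7 stuck-at-0, U7 inverted output} — 14 in all.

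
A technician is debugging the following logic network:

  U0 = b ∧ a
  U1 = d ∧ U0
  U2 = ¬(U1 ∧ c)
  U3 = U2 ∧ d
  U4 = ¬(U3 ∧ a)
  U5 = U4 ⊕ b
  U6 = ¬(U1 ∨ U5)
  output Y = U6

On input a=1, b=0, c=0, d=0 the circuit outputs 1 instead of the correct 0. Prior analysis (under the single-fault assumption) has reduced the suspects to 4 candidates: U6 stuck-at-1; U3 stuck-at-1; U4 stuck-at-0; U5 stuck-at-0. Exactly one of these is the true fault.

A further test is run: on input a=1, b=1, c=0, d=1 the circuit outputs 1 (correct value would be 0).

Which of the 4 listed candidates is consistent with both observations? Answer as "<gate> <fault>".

U6 stuck-at-1

Evaluate each candidate on input a=1, b=1, c=0, d=1:
  U6 stuck-at-1: U0=1, U1=1, U2=1, U3=1, U4=0, U5=1, U6=1 [stuck-at-1] → 1 — matches
  U3 stuck-at-1: U0=1, U1=1, U2=1, U3=1 [stuck-at-1], U4=0, U5=1, U6=0 → 0 — eliminated
  U4 stuck-at-0: U0=1, U1=1, U2=1, U3=1, U4=0 [stuck-at-0], U5=1, U6=0 → 0 — eliminated
  U5 stuck-at-0: U0=1, U1=1, U2=1, U3=1, U4=0, U5=0 [stuck-at-0], U6=0 → 0 — eliminated
Only U6 stuck-at-1 reproduces the observed 1.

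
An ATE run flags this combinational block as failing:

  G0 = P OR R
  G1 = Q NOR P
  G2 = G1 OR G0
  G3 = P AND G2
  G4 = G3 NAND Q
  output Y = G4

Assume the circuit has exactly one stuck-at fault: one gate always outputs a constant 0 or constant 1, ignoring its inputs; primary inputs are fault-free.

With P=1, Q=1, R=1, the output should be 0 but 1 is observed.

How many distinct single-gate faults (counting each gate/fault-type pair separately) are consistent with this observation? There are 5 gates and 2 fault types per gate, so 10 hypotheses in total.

Fault-free: G0=1, G1=0, G2=1, G3=1, G4=0 → 0. Observed 1.
  G0 stuck-at-0: output 1 ✓
  G0 stuck-at-1: output 0 ✗
  G1 stuck-at-0: output 0 ✗
  G1 stuck-at-1: output 0 ✗
  G2 stuck-at-0: output 1 ✓
  G2 stuck-at-1: output 0 ✗
  G3 stuck-at-0: output 1 ✓
  G3 stuck-at-1: output 0 ✗
  G4 stuck-at-0: output 0 ✗
  G4 stuck-at-1: output 1 ✓
Consistent faults: {G0 stuck-at-0, G2 stuck-at-0, G3 stuck-at-0, G4 stuck-at-1} — 4 in all.

4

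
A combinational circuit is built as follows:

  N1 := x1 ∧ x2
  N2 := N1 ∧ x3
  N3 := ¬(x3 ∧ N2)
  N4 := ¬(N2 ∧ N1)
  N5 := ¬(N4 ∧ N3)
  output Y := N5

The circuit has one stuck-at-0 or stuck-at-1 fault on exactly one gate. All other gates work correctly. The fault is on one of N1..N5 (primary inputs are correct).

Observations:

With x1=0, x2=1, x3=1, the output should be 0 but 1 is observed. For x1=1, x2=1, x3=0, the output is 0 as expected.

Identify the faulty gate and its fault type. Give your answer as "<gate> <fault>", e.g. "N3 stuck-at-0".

N1 stuck-at-1

Fault-free values for test 1 (x1=0, x2=1, x3=1): N1=0, N2=0, N3=1, N4=1, N5=0, giving Y=0. Observed 1.
Test 1: faults giving observed 1 are {N1 stuck-at-1, N2 stuck-at-1, N3 stuck-at-0, N4 stuck-at-0, N5 stuck-at-1}.
Test 2 (x1=1, x2=1, x3=0): fault-free N1=1, N2=0, N3=1, N4=1, N5=0 → 0; observed 0. Eliminates N2 stuck-at-1, N3 stuck-at-0, N4 stuck-at-0, N5 stuck-at-1.
Only N1 stuck-at-1 is consistent with every test.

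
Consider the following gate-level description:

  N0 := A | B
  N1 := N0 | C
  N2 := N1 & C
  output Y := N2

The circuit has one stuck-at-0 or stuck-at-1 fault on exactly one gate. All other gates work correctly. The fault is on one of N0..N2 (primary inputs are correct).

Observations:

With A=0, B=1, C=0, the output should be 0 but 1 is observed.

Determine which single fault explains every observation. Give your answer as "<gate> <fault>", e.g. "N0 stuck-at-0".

Fault-free values for test 1 (A=0, B=1, C=0): N0=1, N1=1, N2=0, giving Y=0. Observed 1.
Test 1: faults giving observed 1 are {N2 stuck-at-1}.
Only N2 stuck-at-1 is consistent with every test.

N2 stuck-at-1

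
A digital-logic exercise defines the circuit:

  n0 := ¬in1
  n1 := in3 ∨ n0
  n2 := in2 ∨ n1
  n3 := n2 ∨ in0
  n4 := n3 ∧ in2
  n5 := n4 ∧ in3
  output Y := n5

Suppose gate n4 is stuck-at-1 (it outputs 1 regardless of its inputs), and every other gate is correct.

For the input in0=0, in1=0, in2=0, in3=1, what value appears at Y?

1

Propagate with n4 forced: n0=1, n1=1, n2=1, n3=1, n4=1 [stuck-at-1], n5=1.
So Y = 1. (Without the fault it would be 0.)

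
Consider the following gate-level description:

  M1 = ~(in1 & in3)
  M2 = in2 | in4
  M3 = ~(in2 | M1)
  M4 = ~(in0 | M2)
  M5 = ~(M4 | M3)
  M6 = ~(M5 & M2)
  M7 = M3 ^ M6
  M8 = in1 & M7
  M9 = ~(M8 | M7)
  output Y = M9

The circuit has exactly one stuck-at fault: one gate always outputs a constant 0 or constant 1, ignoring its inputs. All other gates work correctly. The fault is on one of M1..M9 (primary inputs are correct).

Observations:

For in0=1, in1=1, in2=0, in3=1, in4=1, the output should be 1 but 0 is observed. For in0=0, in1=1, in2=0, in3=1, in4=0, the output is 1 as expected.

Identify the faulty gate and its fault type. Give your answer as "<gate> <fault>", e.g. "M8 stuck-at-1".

Fault-free values for test 1 (in0=1, in1=1, in2=0, in3=1, in4=1): M1=0, M2=1, M3=1, M4=0, M5=0, M6=1, M7=0, M8=0, M9=1, giving Y=1. Observed 0.
Test 1: faults giving observed 0 are {M5 stuck-at-1, M6 stuck-at-0, M7 stuck-at-1, M8 stuck-at-1, M9 stuck-at-0}.
Test 2 (in0=0, in1=1, in2=0, in3=1, in4=0): fault-free M1=0, M2=0, M3=1, M4=1, M5=0, M6=1, M7=0, M8=0, M9=1 → 1; observed 1. Eliminates M6 stuck-at-0, M7 stuck-at-1, M8 stuck-at-1, M9 stuck-at-0.
Only M5 stuck-at-1 is consistent with every test.

M5 stuck-at-1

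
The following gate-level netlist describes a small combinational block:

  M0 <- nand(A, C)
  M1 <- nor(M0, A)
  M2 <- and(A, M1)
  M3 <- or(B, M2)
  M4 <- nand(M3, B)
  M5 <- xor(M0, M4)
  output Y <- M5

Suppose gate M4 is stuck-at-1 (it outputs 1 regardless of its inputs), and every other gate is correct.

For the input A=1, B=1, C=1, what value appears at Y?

Propagate with M4 forced: M0=0, M1=0, M2=0, M3=1, M4=1 [stuck-at-1], M5=1.
So Y = 1. (Without the fault it would be 0.)

1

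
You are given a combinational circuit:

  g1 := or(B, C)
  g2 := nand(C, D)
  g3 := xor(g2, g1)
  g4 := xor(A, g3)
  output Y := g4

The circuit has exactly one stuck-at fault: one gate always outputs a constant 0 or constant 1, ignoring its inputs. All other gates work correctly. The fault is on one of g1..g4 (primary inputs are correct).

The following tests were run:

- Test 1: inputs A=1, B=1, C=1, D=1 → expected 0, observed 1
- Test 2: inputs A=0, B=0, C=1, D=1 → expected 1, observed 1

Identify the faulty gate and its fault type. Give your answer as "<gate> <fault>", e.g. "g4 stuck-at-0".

g4 stuck-at-1

Fault-free values for test 1 (A=1, B=1, C=1, D=1): g1=1, g2=0, g3=1, g4=0, giving Y=0. Observed 1.
Test 1: faults giving observed 1 are {g1 stuck-at-0, g2 stuck-at-1, g3 stuck-at-0, g4 stuck-at-1}.
Test 2 (A=0, B=0, C=1, D=1): fault-free g1=1, g2=0, g3=1, g4=1 → 1; observed 1. Eliminates g1 stuck-at-0, g2 stuck-at-1, g3 stuck-at-0.
Only g4 stuck-at-1 is consistent with every test.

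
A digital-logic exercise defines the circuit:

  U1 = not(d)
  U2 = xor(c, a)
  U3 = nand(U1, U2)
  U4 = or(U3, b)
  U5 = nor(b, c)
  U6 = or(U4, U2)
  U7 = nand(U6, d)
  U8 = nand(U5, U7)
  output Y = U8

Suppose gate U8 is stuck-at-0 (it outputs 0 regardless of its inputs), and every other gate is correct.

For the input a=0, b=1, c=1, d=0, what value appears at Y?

Propagate with U8 forced: U1=1, U2=1, U3=0, U4=1, U5=0, U6=1, U7=1, U8=0 [stuck-at-0].
So Y = 0. (Without the fault it would be 1.)

0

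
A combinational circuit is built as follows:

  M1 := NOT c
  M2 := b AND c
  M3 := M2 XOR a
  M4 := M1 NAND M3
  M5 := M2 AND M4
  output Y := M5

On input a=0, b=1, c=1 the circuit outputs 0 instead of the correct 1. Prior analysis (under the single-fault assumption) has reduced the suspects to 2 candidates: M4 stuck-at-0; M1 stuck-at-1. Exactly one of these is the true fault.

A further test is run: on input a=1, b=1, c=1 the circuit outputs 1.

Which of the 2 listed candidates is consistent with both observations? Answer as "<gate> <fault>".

Evaluate each candidate on input a=1, b=1, c=1:
  M4 stuck-at-0: M1=0, M2=1, M3=0, M4=0 [stuck-at-0], M5=0 → 0 — eliminated
  M1 stuck-at-1: M1=1 [stuck-at-1], M2=1, M3=0, M4=1, M5=1 → 1 — matches
Only M1 stuck-at-1 reproduces the observed 1.

M1 stuck-at-1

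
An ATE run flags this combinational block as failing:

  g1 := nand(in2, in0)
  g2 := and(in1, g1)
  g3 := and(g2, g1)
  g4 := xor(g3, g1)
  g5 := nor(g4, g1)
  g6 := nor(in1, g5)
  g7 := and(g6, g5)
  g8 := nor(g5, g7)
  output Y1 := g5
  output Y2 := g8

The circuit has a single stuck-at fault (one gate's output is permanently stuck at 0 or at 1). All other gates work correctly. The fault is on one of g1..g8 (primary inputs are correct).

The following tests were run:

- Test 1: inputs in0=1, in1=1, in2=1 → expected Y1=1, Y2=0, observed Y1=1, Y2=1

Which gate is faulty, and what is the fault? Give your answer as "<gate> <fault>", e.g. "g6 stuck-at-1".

Fault-free values for test 1 (in0=1, in1=1, in2=1): g1=0, g2=0, g3=0, g4=0, g5=1, g6=0, g7=0, g8=0, giving Y1=1, Y2=0. Observed Y1=1, Y2=1.
Test 1: faults giving observed Y1=1, Y2=1 are {g8 stuck-at-1}.
Only g8 stuck-at-1 is consistent with every test.

g8 stuck-at-1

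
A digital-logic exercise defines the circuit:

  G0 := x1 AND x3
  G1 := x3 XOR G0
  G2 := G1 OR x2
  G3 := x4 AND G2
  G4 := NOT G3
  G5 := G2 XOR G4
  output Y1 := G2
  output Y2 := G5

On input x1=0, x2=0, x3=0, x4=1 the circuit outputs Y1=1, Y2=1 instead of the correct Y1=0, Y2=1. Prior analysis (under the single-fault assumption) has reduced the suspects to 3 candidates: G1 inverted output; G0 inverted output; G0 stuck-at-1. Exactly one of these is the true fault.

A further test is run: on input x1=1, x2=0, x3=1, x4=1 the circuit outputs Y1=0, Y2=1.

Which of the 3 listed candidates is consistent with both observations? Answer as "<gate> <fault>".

G0 stuck-at-1

Evaluate each candidate on input x1=1, x2=0, x3=1, x4=1:
  G1 inverted output: G0=1, G1=1 [inverted output], G2=1, G3=1, G4=0, G5=1 → Y1=1, Y2=1 — eliminated
  G0 inverted output: G0=0 [inverted output], G1=1, G2=1, G3=1, G4=0, G5=1 → Y1=1, Y2=1 — eliminated
  G0 stuck-at-1: G0=1 [stuck-at-1], G1=0, G2=0, G3=0, G4=1, G5=1 → Y1=0, Y2=1 — matches
Only G0 stuck-at-1 reproduces the observed Y1=0, Y2=1.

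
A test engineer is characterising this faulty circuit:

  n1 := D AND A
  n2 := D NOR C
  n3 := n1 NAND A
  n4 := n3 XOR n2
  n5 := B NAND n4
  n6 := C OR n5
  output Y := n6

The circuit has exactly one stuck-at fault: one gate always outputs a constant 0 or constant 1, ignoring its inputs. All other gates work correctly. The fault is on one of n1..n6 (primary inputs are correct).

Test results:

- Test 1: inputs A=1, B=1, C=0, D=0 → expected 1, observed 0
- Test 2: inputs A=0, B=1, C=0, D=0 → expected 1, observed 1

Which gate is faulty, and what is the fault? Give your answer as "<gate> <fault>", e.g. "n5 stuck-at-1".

Fault-free values for test 1 (A=1, B=1, C=0, D=0): n1=0, n2=1, n3=1, n4=0, n5=1, n6=1, giving Y=1. Observed 0.
Test 1: faults giving observed 0 are {n1 stuck-at-1, n2 stuck-at-0, n3 stuck-at-0, n4 stuck-at-1, n5 stuck-at-0, n6 stuck-at-0}.
Test 2 (A=0, B=1, C=0, D=0): fault-free n1=0, n2=1, n3=1, n4=0, n5=1, n6=1 → 1; observed 1. Eliminates n2 stuck-at-0, n3 stuck-at-0, n4 stuck-at-1, n5 stuck-at-0, n6 stuck-at-0.
Only n1 stuck-at-1 is consistent with every test.

n1 stuck-at-1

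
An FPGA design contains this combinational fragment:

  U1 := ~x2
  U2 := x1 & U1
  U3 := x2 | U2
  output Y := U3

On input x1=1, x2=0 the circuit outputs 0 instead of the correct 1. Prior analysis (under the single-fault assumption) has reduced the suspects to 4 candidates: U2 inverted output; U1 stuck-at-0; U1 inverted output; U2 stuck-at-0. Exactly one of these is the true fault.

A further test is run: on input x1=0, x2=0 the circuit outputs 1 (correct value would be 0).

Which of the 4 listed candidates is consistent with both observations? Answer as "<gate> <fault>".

Evaluate each candidate on input x1=0, x2=0:
  U2 inverted output: U1=1, U2=1 [inverted output], U3=1 → 1 — matches
  U1 stuck-at-0: U1=0 [stuck-at-0], U2=0, U3=0 → 0 — eliminated
  U1 inverted output: U1=0 [inverted output], U2=0, U3=0 → 0 — eliminated
  U2 stuck-at-0: U1=1, U2=0 [stuck-at-0], U3=0 → 0 — eliminated
Only U2 inverted output reproduces the observed 1.

U2 inverted output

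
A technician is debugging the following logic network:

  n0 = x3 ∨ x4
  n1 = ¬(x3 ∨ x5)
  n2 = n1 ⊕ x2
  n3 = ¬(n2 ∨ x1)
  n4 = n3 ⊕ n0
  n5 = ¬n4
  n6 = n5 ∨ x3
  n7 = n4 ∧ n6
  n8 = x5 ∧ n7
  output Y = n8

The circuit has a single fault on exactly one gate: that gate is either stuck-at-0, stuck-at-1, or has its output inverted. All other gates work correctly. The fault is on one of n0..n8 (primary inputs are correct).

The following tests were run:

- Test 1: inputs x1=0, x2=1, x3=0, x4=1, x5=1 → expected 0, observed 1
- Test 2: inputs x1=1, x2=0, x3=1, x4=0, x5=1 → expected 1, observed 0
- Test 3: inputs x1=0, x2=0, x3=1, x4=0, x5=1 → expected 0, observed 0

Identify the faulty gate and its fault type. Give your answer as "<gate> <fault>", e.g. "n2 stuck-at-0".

Fault-free values for test 1 (x1=0, x2=1, x3=0, x4=1, x5=1): n0=1, n1=0, n2=1, n3=0, n4=1, n5=0, n6=0, n7=0, n8=0, giving Y=0. Observed 1.
Test 1: faults giving observed 1 are {n5 stuck-at-1, n5 inverted output, n6 stuck-at-1, n6 inverted output, n7 stuck-at-1, n7 inverted output, n8 stuck-at-1, n8 inverted output}.
Test 2 (x1=1, x2=0, x3=1, x4=0, x5=1): fault-free n0=1, n1=0, n2=0, n3=0, n4=1, n5=0, n6=1, n7=1, n8=1 → 1; observed 0. Eliminates n5 stuck-at-1, n5 inverted output, n6 stuck-at-1, n7 stuck-at-1, n8 stuck-at-1.
Test 3 (x1=0, x2=0, x3=1, x4=0, x5=1): fault-free n0=1, n1=0, n2=0, n3=1, n4=0, n5=1, n6=1, n7=0, n8=0 → 0; observed 0. Eliminates n7 inverted output, n8 inverted output.
Only n6 inverted output is consistent with every test.

n6 inverted output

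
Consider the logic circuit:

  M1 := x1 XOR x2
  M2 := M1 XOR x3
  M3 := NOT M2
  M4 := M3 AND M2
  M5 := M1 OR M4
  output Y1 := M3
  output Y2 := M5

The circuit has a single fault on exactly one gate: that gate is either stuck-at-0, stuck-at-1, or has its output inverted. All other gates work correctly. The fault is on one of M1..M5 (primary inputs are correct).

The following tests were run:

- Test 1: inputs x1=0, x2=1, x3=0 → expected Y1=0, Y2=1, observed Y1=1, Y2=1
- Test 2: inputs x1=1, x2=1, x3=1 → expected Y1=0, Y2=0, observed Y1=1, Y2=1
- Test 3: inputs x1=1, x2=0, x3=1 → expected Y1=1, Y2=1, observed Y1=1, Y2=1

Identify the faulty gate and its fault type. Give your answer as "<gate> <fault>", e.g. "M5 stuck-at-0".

M3 stuck-at-1

Fault-free values for test 1 (x1=0, x2=1, x3=0): M1=1, M2=1, M3=0, M4=0, M5=1, giving Y1=0, Y2=1. Observed Y1=1, Y2=1.
Test 1: faults giving observed Y1=1, Y2=1 are {M2 stuck-at-0, M2 inverted output, M3 stuck-at-1, M3 inverted output}.
Test 2 (x1=1, x2=1, x3=1): fault-free M1=0, M2=1, M3=0, M4=0, M5=0 → Y1=0, Y2=0; observed Y1=1, Y2=1. Eliminates M2 stuck-at-0, M2 inverted output.
Test 3 (x1=1, x2=0, x3=1): fault-free M1=1, M2=0, M3=1, M4=0, M5=1 → Y1=1, Y2=1; observed Y1=1, Y2=1. Eliminates M3 inverted output.
Only M3 stuck-at-1 is consistent with every test.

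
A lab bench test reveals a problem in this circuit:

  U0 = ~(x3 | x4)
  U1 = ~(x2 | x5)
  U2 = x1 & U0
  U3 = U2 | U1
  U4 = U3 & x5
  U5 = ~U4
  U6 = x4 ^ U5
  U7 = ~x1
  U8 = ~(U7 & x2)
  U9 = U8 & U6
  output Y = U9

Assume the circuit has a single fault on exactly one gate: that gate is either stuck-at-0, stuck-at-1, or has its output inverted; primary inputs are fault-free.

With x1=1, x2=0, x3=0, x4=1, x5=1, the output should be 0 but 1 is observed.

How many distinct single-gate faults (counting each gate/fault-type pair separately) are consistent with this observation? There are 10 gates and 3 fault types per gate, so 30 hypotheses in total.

16

Fault-free: U0=0, U1=0, U2=0, U3=0, U4=0, U5=1, U6=0, U7=0, U8=1, U9=0 → 0. Observed 1.
  U0: stuck-at-1, inverted output ✓; others ✗
  U1: stuck-at-1, inverted output ✓; others ✗
  U2: stuck-at-1, inverted output ✓; others ✗
  U3: stuck-at-1, inverted output ✓; others ✗
  U4: stuck-at-1, inverted output ✓; others ✗
  U5: stuck-at-0, inverted output ✓; others ✗
  U6: stuck-at-1, inverted output ✓; others ✗
  U7: none of the 3 fault types match ✗
  U8: none of the 3 fault types match ✗
  U9: stuck-at-1, inverted output ✓; others ✗
Consistent faults: {U0 stuck-at-1, U0 inverted output, U1 stuck-at-1, U1 inverted output, U2 stuck-at-1, U2 inverted output, U3 stuck-at-1, U3 inverted output, U4 stuck-at-1, U4 inverted output, U5 stuck-at-0, U5 inverted output, U6 stuck-at-1, U6 inverted output, U9 stuck-at-1, U9 inverted output} — 16 in all.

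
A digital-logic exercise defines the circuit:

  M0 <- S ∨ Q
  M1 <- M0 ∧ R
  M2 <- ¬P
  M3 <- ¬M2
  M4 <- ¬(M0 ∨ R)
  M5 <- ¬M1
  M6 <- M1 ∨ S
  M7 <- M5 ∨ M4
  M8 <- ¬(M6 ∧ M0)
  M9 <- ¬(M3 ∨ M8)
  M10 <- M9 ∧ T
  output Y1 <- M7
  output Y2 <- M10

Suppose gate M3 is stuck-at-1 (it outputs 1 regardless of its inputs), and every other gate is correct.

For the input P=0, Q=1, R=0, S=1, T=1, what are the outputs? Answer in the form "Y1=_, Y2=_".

Y1=1, Y2=0

Propagate with M3 forced: M0=1, M1=0, M2=1, M3=1 [stuck-at-1], M4=0, M5=1, M6=1, M7=1, M8=0, M9=0, M10=0.
So the outputs are Y1=1, Y2=0. (Without the fault they would be Y1=1, Y2=1.)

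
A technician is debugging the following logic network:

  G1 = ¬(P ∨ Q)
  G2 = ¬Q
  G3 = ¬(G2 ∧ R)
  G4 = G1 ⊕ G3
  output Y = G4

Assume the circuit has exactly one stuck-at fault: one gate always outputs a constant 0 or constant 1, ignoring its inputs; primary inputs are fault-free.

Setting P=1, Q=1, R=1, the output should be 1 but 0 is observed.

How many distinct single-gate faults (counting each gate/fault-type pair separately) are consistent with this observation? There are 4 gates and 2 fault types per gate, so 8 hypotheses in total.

Fault-free: G1=0, G2=0, G3=1, G4=1 → 1. Observed 0.
  G1 stuck-at-0: output 1 ✗
  G1 stuck-at-1: output 0 ✓
  G2 stuck-at-0: output 1 ✗
  G2 stuck-at-1: output 0 ✓
  G3 stuck-at-0: output 0 ✓
  G3 stuck-at-1: output 1 ✗
  G4 stuck-at-0: output 0 ✓
  G4 stuck-at-1: output 1 ✗
Consistent faults: {G1 stuck-at-1, G2 stuck-at-1, G3 stuck-at-0, G4 stuck-at-0} — 4 in all.

4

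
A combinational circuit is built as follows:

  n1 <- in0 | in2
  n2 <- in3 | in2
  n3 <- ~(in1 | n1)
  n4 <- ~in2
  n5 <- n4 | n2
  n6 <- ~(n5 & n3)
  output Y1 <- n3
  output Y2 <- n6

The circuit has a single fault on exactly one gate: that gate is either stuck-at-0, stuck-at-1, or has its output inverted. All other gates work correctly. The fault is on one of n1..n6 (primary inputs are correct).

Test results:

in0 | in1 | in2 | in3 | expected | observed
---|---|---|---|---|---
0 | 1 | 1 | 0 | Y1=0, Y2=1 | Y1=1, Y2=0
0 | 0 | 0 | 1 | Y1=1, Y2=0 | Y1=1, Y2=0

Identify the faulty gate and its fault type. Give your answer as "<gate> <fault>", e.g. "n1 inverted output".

Fault-free values for test 1 (in0=0, in1=1, in2=1, in3=0): n1=1, n2=1, n3=0, n4=0, n5=1, n6=1, giving Y1=0, Y2=1. Observed Y1=1, Y2=0.
Test 1: faults giving observed Y1=1, Y2=0 are {n3 stuck-at-1, n3 inverted output}.
Test 2 (in0=0, in1=0, in2=0, in3=1): fault-free n1=0, n2=1, n3=1, n4=1, n5=1, n6=0 → Y1=1, Y2=0; observed Y1=1, Y2=0. Eliminates n3 inverted output.
Only n3 stuck-at-1 is consistent with every test.

n3 stuck-at-1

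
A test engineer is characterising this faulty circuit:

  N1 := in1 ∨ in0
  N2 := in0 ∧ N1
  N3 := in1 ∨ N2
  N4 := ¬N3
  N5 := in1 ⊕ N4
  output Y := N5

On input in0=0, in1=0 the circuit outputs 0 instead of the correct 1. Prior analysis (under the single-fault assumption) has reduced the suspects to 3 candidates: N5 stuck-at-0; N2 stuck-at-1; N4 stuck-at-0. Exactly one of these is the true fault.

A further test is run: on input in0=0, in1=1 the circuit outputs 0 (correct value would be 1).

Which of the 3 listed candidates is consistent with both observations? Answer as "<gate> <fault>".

N5 stuck-at-0

Evaluate each candidate on input in0=0, in1=1:
  N5 stuck-at-0: N1=1, N2=0, N3=1, N4=0, N5=0 [stuck-at-0] → 0 — matches
  N2 stuck-at-1: N1=1, N2=1 [stuck-at-1], N3=1, N4=0, N5=1 → 1 — eliminated
  N4 stuck-at-0: N1=1, N2=0, N3=1, N4=0 [stuck-at-0], N5=1 → 1 — eliminated
Only N5 stuck-at-0 reproduces the observed 0.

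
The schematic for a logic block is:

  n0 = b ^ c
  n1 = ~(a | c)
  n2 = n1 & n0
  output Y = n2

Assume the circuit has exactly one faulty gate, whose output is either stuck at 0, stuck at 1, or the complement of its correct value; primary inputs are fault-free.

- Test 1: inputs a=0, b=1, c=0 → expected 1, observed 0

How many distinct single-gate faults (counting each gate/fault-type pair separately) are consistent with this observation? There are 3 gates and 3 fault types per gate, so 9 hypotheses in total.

6

Fault-free: n0=1, n1=1, n2=1 → 1. Observed 0.
  n0 stuck-at-0: output 0 ✓
  n0 stuck-at-1: output 1 ✗
  n0 inverted output: output 0 ✓
  n1 stuck-at-0: output 0 ✓
  n1 stuck-at-1: output 1 ✗
  n1 inverted output: output 0 ✓
  n2 stuck-at-0: output 0 ✓
  n2 stuck-at-1: output 1 ✗
  n2 inverted output: output 0 ✓
Consistent faults: {n0 stuck-at-0, n0 inverted output, n1 stuck-at-0, n1 inverted output, n2 stuck-at-0, n2 inverted output} — 6 in all.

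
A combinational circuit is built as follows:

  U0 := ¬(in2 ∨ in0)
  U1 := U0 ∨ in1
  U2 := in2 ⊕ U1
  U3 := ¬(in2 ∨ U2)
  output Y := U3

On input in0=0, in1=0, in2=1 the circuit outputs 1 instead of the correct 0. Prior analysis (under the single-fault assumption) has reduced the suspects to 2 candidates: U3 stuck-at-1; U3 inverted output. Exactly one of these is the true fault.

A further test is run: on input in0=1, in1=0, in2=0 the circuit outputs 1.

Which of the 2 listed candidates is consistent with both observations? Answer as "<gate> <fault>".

Evaluate each candidate on input in0=1, in1=0, in2=0:
  U3 stuck-at-1: U0=0, U1=0, U2=0, U3=1 [stuck-at-1] → 1 — matches
  U3 inverted output: U0=0, U1=0, U2=0, U3=0 [inverted output] → 0 — eliminated
Only U3 stuck-at-1 reproduces the observed 1.

U3 stuck-at-1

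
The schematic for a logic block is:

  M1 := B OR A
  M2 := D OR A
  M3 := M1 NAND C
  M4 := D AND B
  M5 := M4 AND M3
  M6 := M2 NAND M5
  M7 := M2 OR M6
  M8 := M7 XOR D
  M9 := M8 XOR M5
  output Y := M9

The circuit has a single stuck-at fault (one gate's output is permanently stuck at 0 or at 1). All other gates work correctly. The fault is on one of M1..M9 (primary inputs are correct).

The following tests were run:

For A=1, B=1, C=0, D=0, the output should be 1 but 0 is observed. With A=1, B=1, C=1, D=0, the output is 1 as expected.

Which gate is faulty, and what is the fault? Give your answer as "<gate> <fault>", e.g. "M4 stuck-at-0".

Fault-free values for test 1 (A=1, B=1, C=0, D=0): M1=1, M2=1, M3=1, M4=0, M5=0, M6=1, M7=1, M8=1, M9=1, giving Y=1. Observed 0.
Test 1: faults giving observed 0 are {M4 stuck-at-1, M5 stuck-at-1, M7 stuck-at-0, M8 stuck-at-0, M9 stuck-at-0}.
Test 2 (A=1, B=1, C=1, D=0): fault-free M1=1, M2=1, M3=0, M4=0, M5=0, M6=1, M7=1, M8=1, M9=1 → 1; observed 1. Eliminates M5 stuck-at-1, M7 stuck-at-0, M8 stuck-at-0, M9 stuck-at-0.
Only M4 stuck-at-1 is consistent with every test.

M4 stuck-at-1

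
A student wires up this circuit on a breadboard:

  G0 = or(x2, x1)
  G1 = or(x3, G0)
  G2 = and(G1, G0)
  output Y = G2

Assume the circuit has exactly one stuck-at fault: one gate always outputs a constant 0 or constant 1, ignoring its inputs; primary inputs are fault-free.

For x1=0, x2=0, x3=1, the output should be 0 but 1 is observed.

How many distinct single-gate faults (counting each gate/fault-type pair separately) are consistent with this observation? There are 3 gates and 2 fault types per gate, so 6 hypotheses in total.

2

Fault-free: G0=0, G1=1, G2=0 → 0. Observed 1.
  G0 stuck-at-0: output 0 ✗
  G0 stuck-at-1: output 1 ✓
  G1 stuck-at-0: output 0 ✗
  G1 stuck-at-1: output 0 ✗
  G2 stuck-at-0: output 0 ✗
  G2 stuck-at-1: output 1 ✓
Consistent faults: {G0 stuck-at-1, G2 stuck-at-1} — 2 in all.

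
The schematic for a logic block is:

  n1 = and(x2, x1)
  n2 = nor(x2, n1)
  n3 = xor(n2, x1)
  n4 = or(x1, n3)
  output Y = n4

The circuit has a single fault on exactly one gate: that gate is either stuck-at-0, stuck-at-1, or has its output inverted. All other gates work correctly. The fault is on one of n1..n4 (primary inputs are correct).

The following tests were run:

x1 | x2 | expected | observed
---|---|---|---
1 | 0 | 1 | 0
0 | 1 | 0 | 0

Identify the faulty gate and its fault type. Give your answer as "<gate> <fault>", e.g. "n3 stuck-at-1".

n4 stuck-at-0

Fault-free values for test 1 (x1=1, x2=0): n1=0, n2=1, n3=0, n4=1, giving Y=1. Observed 0.
Test 1: faults giving observed 0 are {n4 stuck-at-0, n4 inverted output}.
Test 2 (x1=0, x2=1): fault-free n1=0, n2=0, n3=0, n4=0 → 0; observed 0. Eliminates n4 inverted output.
Only n4 stuck-at-0 is consistent with every test.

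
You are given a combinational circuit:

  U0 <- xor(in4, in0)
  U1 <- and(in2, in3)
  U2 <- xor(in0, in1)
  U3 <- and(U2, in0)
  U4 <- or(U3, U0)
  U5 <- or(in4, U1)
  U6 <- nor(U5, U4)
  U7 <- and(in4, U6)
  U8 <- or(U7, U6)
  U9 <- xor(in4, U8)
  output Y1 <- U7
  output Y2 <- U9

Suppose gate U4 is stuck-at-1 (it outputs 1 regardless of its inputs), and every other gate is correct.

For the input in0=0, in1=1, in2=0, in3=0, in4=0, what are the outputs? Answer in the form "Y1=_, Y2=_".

Propagate with U4 forced: U0=0, U1=0, U2=1, U3=0, U4=1 [stuck-at-1], U5=0, U6=0, U7=0, U8=0, U9=0.
So the outputs are Y1=0, Y2=0. (Without the fault they would be Y1=0, Y2=1.)

Y1=0, Y2=0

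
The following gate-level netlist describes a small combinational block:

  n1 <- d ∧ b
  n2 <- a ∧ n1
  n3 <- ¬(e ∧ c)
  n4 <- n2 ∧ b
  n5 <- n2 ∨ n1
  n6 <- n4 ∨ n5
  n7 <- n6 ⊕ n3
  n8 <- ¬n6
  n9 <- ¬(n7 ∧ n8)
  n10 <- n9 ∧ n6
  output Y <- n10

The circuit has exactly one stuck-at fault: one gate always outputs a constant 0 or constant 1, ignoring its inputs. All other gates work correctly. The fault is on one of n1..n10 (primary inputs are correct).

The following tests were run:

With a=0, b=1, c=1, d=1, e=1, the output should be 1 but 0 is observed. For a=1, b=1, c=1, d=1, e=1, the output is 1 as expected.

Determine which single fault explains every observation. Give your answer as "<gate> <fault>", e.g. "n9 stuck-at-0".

Fault-free values for test 1 (a=0, b=1, c=1, d=1, e=1): n1=1, n2=0, n3=0, n4=0, n5=1, n6=1, n7=1, n8=0, n9=1, n10=1, giving Y=1. Observed 0.
Test 1: faults giving observed 0 are {n1 stuck-at-0, n5 stuck-at-0, n6 stuck-at-0, n8 stuck-at-1, n9 stuck-at-0, n10 stuck-at-0}.
Test 2 (a=1, b=1, c=1, d=1, e=1): fault-free n1=1, n2=1, n3=0, n4=1, n5=1, n6=1, n7=1, n8=0, n9=1, n10=1 → 1; observed 1. Eliminates n1 stuck-at-0, n6 stuck-at-0, n8 stuck-at-1, n9 stuck-at-0, n10 stuck-at-0.
Only n5 stuck-at-0 is consistent with every test.

n5 stuck-at-0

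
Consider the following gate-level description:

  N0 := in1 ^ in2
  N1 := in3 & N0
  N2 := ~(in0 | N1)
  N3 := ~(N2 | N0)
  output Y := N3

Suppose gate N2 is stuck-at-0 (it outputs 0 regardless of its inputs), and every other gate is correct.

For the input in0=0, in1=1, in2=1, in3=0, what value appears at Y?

1

Propagate with N2 forced: N0=0, N1=0, N2=0 [stuck-at-0], N3=1.
So Y = 1. (Without the fault it would be 0.)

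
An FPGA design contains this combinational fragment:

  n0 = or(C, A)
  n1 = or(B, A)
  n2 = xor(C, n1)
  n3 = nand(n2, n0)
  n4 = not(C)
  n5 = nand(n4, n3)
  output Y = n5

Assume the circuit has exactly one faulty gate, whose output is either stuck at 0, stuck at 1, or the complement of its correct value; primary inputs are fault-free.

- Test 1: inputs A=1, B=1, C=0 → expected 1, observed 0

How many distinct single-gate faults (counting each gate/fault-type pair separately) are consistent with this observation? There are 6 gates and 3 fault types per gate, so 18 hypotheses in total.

10

Fault-free: n0=1, n1=1, n2=1, n3=0, n4=1, n5=1 → 1. Observed 0.
  n0: stuck-at-0, inverted output ✓; others ✗
  n1: stuck-at-0, inverted output ✓; others ✗
  n2: stuck-at-0, inverted output ✓; others ✗
  n3: stuck-at-1, inverted output ✓; others ✗
  n4: none of the 3 fault types match ✗
  n5: stuck-at-0, inverted output ✓; others ✗
Consistent faults: {n0 stuck-at-0, n0 inverted output, n1 stuck-at-0, n1 inverted output, n2 stuck-at-0, n2 inverted output, n3 stuck-at-1, n3 inverted output, n5 stuck-at-0, n5 inverted output} — 10 in all.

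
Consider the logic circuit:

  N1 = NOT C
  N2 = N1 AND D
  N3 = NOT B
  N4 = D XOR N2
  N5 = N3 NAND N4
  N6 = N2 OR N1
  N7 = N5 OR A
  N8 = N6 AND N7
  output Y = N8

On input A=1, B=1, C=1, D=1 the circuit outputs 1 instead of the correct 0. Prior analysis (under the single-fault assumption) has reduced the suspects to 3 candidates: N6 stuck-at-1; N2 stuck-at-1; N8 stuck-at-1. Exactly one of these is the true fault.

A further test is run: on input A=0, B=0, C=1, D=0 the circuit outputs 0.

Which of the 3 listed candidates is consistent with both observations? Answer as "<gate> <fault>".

Evaluate each candidate on input A=0, B=0, C=1, D=0:
  N6 stuck-at-1: N1=0, N2=0, N3=1, N4=0, N5=1, N6=1 [stuck-at-1], N7=1, N8=1 → 1 — eliminated
  N2 stuck-at-1: N1=0, N2=1 [stuck-at-1], N3=1, N4=1, N5=0, N6=1, N7=0, N8=0 → 0 — matches
  N8 stuck-at-1: N1=0, N2=0, N3=1, N4=0, N5=1, N6=0, N7=1, N8=1 [stuck-at-1] → 1 — eliminated
Only N2 stuck-at-1 reproduces the observed 0.

N2 stuck-at-1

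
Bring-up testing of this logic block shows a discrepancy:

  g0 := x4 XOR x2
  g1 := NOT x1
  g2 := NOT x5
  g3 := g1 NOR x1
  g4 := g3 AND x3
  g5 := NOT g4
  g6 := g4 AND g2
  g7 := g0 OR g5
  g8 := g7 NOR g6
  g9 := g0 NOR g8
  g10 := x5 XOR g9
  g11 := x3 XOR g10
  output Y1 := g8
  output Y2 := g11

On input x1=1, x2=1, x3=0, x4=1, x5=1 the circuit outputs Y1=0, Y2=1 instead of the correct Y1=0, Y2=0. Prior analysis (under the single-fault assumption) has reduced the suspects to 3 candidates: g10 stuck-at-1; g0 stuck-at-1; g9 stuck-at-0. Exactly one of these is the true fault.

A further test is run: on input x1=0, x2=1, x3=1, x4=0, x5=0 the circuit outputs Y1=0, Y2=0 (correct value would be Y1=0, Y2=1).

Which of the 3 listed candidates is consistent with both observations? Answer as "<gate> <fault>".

Evaluate each candidate on input x1=0, x2=1, x3=1, x4=0, x5=0:
  g10 stuck-at-1: g0=1, g1=1, g2=1, g3=0, g4=0, g5=1, g6=0, g7=1, g8=0, g9=0, g10=1 [stuck-at-1], g11=0 → Y1=0, Y2=0 — matches
  g0 stuck-at-1: g0=1 [stuck-at-1], g1=1, g2=1, g3=0, g4=0, g5=1, g6=0, g7=1, g8=0, g9=0, g10=0, g11=1 → Y1=0, Y2=1 — eliminated
  g9 stuck-at-0: g0=1, g1=1, g2=1, g3=0, g4=0, g5=1, g6=0, g7=1, g8=0, g9=0 [stuck-at-0], g10=0, g11=1 → Y1=0, Y2=1 — eliminated
Only g10 stuck-at-1 reproduces the observed Y1=0, Y2=0.

g10 stuck-at-1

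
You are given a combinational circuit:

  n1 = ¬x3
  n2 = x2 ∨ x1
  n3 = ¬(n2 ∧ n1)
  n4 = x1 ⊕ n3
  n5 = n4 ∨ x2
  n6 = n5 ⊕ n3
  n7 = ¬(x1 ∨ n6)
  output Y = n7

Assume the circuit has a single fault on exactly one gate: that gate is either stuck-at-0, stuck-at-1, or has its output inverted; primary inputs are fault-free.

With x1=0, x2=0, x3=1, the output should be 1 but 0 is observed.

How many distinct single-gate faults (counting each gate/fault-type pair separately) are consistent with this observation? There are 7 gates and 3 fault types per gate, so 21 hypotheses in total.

8

Fault-free: n1=0, n2=0, n3=1, n4=1, n5=1, n6=0, n7=1 → 1. Observed 0.
  n1: none of the 3 fault types match ✗
  n2: none of the 3 fault types match ✗
  n3: none of the 3 fault types match ✗
  n4: stuck-at-0, inverted output ✓; others ✗
  n5: stuck-at-0, inverted output ✓; others ✗
  n6: stuck-at-1, inverted output ✓; others ✗
  n7: stuck-at-0, inverted output ✓; others ✗
Consistent faults: {n4 stuck-at-0, n4 inverted output, n5 stuck-at-0, n5 inverted output, n6 stuck-at-1, n6 inverted output, n7 stuck-at-0, n7 inverted output} — 8 in all.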